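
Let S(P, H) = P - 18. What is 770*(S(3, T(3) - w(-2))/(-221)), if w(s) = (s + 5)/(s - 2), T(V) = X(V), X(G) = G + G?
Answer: 11550/221 ≈ 52.262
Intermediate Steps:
X(G) = 2*G
T(V) = 2*V
w(s) = (5 + s)/(-2 + s)
S(P, H) = -18 + P
770*(S(3, T(3) - w(-2))/(-221)) = 770*((-18 + 3)/(-221)) = 770*(-15*(-1/221)) = 770*(15/221) = 11550/221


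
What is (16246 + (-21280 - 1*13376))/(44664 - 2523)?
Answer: -18410/42141 ≈ -0.43687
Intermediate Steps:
(16246 + (-21280 - 1*13376))/(44664 - 2523) = (16246 + (-21280 - 13376))/42141 = (16246 - 34656)*(1/42141) = -18410*1/42141 = -18410/42141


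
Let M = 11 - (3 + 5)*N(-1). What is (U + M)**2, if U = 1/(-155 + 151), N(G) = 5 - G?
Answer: 22201/16 ≈ 1387.6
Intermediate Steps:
M = -37 (M = 11 - (3 + 5)*(5 - 1*(-1)) = 11 - 8*(5 + 1) = 11 - 8*6 = 11 - 1*48 = 11 - 48 = -37)
U = -1/4 (U = 1/(-4) = -1/4 ≈ -0.25000)
(U + M)**2 = (-1/4 - 37)**2 = (-149/4)**2 = 22201/16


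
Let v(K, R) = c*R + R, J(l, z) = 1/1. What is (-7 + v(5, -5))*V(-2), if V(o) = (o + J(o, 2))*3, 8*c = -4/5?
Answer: 69/2 ≈ 34.500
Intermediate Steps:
c = -⅒ (c = (-4/5)/8 = (-4*⅕)/8 = (⅛)*(-⅘) = -⅒ ≈ -0.10000)
J(l, z) = 1
V(o) = 3 + 3*o (V(o) = (o + 1)*3 = (1 + o)*3 = 3 + 3*o)
v(K, R) = 9*R/10 (v(K, R) = -R/10 + R = 9*R/10)
(-7 + v(5, -5))*V(-2) = (-7 + (9/10)*(-5))*(3 + 3*(-2)) = (-7 - 9/2)*(3 - 6) = -23/2*(-3) = 69/2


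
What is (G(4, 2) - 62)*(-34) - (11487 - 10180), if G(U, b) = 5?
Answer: 631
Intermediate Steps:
(G(4, 2) - 62)*(-34) - (11487 - 10180) = (5 - 62)*(-34) - (11487 - 10180) = -57*(-34) - 1*1307 = 1938 - 1307 = 631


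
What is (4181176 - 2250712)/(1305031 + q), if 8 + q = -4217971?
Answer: -482616/728237 ≈ -0.66272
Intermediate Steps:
q = -4217979 (q = -8 - 4217971 = -4217979)
(4181176 - 2250712)/(1305031 + q) = (4181176 - 2250712)/(1305031 - 4217979) = 1930464/(-2912948) = 1930464*(-1/2912948) = -482616/728237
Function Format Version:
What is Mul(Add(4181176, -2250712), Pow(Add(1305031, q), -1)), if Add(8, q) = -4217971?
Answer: Rational(-482616, 728237) ≈ -0.66272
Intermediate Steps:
q = -4217979 (q = Add(-8, -4217971) = -4217979)
Mul(Add(4181176, -2250712), Pow(Add(1305031, q), -1)) = Mul(Add(4181176, -2250712), Pow(Add(1305031, -4217979), -1)) = Mul(1930464, Pow(-2912948, -1)) = Mul(1930464, Rational(-1, 2912948)) = Rational(-482616, 728237)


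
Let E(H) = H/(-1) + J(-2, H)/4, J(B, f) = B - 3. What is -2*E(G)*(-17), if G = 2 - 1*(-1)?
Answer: -289/2 ≈ -144.50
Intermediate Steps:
G = 3 (G = 2 + 1 = 3)
J(B, f) = -3 + B
E(H) = -5/4 - H (E(H) = H/(-1) + (-3 - 2)/4 = H*(-1) - 5*1/4 = -H - 5/4 = -5/4 - H)
-2*E(G)*(-17) = -2*(-5/4 - 1*3)*(-17) = -2*(-5/4 - 3)*(-17) = -2*(-17/4)*(-17) = (17/2)*(-17) = -289/2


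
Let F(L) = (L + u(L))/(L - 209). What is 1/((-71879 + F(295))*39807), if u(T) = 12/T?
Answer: -25370/72587395463751 ≈ -3.4951e-10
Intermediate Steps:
F(L) = (L + 12/L)/(-209 + L) (F(L) = (L + 12/L)/(L - 209) = (L + 12/L)/(-209 + L))
1/((-71879 + F(295))*39807) = 1/(-71879 + (12 + 295²)/(295*(-209 + 295))*39807) = (1/39807)/(-71879 + (1/295)*(12 + 87025)/86) = (1/39807)/(-71879 + (1/295)*(1/86)*87037) = (1/39807)/(-71879 + 87037/25370) = (1/39807)/(-1823483193/25370) = -25370/1823483193*1/39807 = -25370/72587395463751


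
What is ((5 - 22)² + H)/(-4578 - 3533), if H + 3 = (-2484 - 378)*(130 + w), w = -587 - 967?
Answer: -4075774/8111 ≈ -502.50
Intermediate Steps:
w = -1554
H = 4075485 (H = -3 + (-2484 - 378)*(130 - 1554) = -3 - 2862*(-1424) = -3 + 4075488 = 4075485)
((5 - 22)² + H)/(-4578 - 3533) = ((5 - 22)² + 4075485)/(-4578 - 3533) = ((-17)² + 4075485)/(-8111) = (289 + 4075485)*(-1/8111) = 4075774*(-1/8111) = -4075774/8111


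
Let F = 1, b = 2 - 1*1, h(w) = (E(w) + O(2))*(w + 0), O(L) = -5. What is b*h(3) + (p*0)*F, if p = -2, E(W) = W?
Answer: -6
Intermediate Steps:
h(w) = w*(-5 + w) (h(w) = (w - 5)*(w + 0) = (-5 + w)*w = w*(-5 + w))
b = 1 (b = 2 - 1 = 1)
b*h(3) + (p*0)*F = 1*(3*(-5 + 3)) - 2*0*1 = 1*(3*(-2)) + 0*1 = 1*(-6) + 0 = -6 + 0 = -6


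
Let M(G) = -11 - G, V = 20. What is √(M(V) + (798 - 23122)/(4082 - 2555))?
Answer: I*√106372347/1527 ≈ 6.7542*I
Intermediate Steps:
√(M(V) + (798 - 23122)/(4082 - 2555)) = √((-11 - 1*20) + (798 - 23122)/(4082 - 2555)) = √((-11 - 20) - 22324/1527) = √(-31 - 22324*1/1527) = √(-31 - 22324/1527) = √(-69661/1527) = I*√106372347/1527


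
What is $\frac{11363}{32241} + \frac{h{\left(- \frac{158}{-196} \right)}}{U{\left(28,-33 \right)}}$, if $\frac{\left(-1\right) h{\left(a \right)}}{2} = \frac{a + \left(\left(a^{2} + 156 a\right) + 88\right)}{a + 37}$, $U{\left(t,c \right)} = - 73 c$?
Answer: $\frac{148572047356}{427283041185} \approx 0.34771$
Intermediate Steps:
$h{\left(a \right)} = - \frac{2 \left(88 + a^{2} + 157 a\right)}{37 + a}$ ($h{\left(a \right)} = - 2 \frac{a + \left(\left(a^{2} + 156 a\right) + 88\right)}{a + 37} = - 2 \frac{a + \left(88 + a^{2} + 156 a\right)}{37 + a} = - 2 \frac{88 + a^{2} + 157 a}{37 + a} = - \frac{2 \left(88 + a^{2} + 157 a\right)}{37 + a}$)
$\frac{11363}{32241} + \frac{h{\left(- \frac{158}{-196} \right)}}{U{\left(28,-33 \right)}} = \frac{11363}{32241} + \frac{2 \frac{1}{37 - \frac{158}{-196}} \left(-88 - \left(- \frac{158}{-196}\right)^{2} - 157 \left(- \frac{158}{-196}\right)\right)}{\left(-73\right) \left(-33\right)} = 11363 \cdot \frac{1}{32241} + \frac{2 \frac{1}{37 - - \frac{79}{98}} \left(-88 - \left(\left(-158\right) \left(- \frac{1}{196}\right)\right)^{2} - 157 \left(\left(-158\right) \left(- \frac{1}{196}\right)\right)\right)}{2409} = \frac{1033}{2931} + \frac{2 \left(-88 - \left(\frac{79}{98}\right)^{2} - \frac{12403}{98}\right)}{37 + \frac{79}{98}} \cdot \frac{1}{2409} = \frac{1033}{2931} + \frac{2 \left(-88 - \frac{6241}{9604} - \frac{12403}{98}\right)}{\frac{3705}{98}} \cdot \frac{1}{2409} = \frac{1033}{2931} + 2 \cdot \frac{98}{3705} \left(-88 - \frac{6241}{9604} - \frac{12403}{98}\right) \frac{1}{2409} = \frac{1033}{2931} + 2 \cdot \frac{98}{3705} \left(- \frac{2066887}{9604}\right) \frac{1}{2409} = \frac{1033}{2931} - \frac{2066887}{437341905} = \frac{148572047356}{427283041185}$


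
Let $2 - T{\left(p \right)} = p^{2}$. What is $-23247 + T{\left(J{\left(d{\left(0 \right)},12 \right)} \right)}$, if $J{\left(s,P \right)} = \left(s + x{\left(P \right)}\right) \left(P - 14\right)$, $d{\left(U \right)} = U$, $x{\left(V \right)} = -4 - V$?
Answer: $-24269$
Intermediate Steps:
$J{\left(s,P \right)} = \left(-14 + P\right) \left(-4 + s - P\right)$ ($J{\left(s,P \right)} = \left(s - \left(4 + P\right)\right) \left(P - 14\right) = \left(-4 + s - P\right) \left(-14 + P\right) = \left(-14 + P\right) \left(-4 + s - P\right)$)
$T{\left(p \right)} = 2 - p^{2}$
$-23247 + T{\left(J{\left(d{\left(0 \right)},12 \right)} \right)} = -23247 + \left(2 - \left(56 - 12^{2} - 0 + 10 \cdot 12 + 12 \cdot 0\right)^{2}\right) = -23247 + \left(2 - \left(56 - 144 + 0 + 120 + 0\right)^{2}\right) = -23247 + \left(2 - 32^{2}\right) = -23247 + \left(2 - 1024\right) = -23247 - 1022 = -24269$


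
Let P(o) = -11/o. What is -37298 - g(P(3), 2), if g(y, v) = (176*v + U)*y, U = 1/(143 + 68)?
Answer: -22792631/633 ≈ -36007.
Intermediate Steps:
U = 1/211 ≈ 0.0047393
g(y, v) = y*(1/211 + 176*v) (g(y, v) = (176*v + 1/211)*y = (1/211 + 176*v)*y = y*(1/211 + 176*v))
-37298 - g(P(3), 2) = -37298 - (-11/3)*(1 + 37136*2)/211 = -37298 - (-11*⅓)*(1 + 74272)/211 = -37298 - (-11)*74273/(211*3) = -37298 - 1*(-817003/633) = -37298 + 817003/633 = -22792631/633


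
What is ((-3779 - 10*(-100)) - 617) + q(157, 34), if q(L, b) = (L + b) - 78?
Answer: -3283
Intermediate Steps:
q(L, b) = -78 + L + b
((-3779 - 10*(-100)) - 617) + q(157, 34) = ((-3779 - 10*(-100)) - 617) + (-78 + 157 + 34) = ((-3779 + 1000) - 617) + 113 = (-2779 - 617) + 113 = -3396 + 113 = -3283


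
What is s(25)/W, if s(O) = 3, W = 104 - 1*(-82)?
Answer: 1/62 ≈ 0.016129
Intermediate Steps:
W = 186 (W = 104 + 82 = 186)
s(25)/W = 3/186 = 3*(1/186) = 1/62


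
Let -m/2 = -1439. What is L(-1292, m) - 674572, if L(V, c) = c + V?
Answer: -672986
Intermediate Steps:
m = 2878 (m = -2*(-1439) = 2878)
L(V, c) = V + c
L(-1292, m) - 674572 = (-1292 + 2878) - 674572 = 1586 - 674572 = -672986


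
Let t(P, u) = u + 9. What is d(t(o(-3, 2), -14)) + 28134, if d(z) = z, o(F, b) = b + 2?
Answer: 28129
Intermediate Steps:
o(F, b) = 2 + b
t(P, u) = 9 + u
d(t(o(-3, 2), -14)) + 28134 = (9 - 14) + 28134 = -5 + 28134 = 28129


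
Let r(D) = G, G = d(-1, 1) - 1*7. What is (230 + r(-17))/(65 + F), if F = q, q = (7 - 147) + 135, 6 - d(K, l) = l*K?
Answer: 23/6 ≈ 3.8333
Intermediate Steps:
d(K, l) = 6 - K*l (d(K, l) = 6 - l*K = 6 - K*l)
q = -5 (q = -140 + 135 = -5)
F = -5
G = 0 (G = (6 - 1*(-1)*1) - 1*7 = (6 + 1) - 7 = 7 - 7 = 0)
r(D) = 0
(230 + r(-17))/(65 + F) = (230 + 0)/(65 - 5) = 230/60 = 230*(1/60) = 23/6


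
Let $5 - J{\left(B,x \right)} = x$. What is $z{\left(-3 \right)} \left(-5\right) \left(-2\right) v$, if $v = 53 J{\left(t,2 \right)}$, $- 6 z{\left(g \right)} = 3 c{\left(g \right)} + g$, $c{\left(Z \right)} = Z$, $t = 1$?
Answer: $3180$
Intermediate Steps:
$J{\left(B,x \right)} = 5 - x$
$z{\left(g \right)} = - \frac{2 g}{3}$ ($z{\left(g \right)} = - \frac{3 g + g}{6} = - \frac{4 g}{6} = - \frac{2 g}{3}$)
$v = 159$ ($v = 53 \left(5 - 2\right) = 53 \cdot 3 = 159$)
$z{\left(-3 \right)} \left(-5\right) \left(-2\right) v = \left(- \frac{2}{3}\right) \left(-3\right) \left(-5\right) \left(-2\right) 159 = 2 \left(-5\right) \left(-2\right) 159 = \left(-10\right) \left(-2\right) 159 = 20 \cdot 159 = 3180$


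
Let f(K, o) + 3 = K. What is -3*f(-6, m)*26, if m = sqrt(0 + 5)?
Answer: 702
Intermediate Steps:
m = sqrt(5) ≈ 2.2361
f(K, o) = -3 + K
-3*f(-6, m)*26 = -3*(-3 - 6)*26 = -3*(-9)*26 = 27*26 = 702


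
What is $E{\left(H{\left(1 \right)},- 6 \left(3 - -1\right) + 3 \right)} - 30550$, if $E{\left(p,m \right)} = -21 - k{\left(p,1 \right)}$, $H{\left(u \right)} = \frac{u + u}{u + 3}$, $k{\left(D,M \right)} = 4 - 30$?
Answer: $-30545$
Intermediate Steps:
$k{\left(D,M \right)} = -26$ ($k{\left(D,M \right)} = 4 - 30 = -26$)
$H{\left(u \right)} = \frac{2 u}{3 + u}$
$E{\left(p,m \right)} = 5$ ($E{\left(p,m \right)} = -21 - -26 = -21 + 26 = 5$)
$E{\left(H{\left(1 \right)},- 6 \left(3 - -1\right) + 3 \right)} - 30550 = 5 - 30550 = -30545$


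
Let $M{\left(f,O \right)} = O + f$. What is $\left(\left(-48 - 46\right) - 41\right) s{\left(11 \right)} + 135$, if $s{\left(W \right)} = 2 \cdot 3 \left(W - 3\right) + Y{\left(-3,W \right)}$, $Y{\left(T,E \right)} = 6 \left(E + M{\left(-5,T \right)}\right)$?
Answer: $-8775$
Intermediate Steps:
$Y{\left(T,E \right)} = -30 + 6 E + 6 T$ ($Y{\left(T,E \right)} = 6 \left(E + \left(T - 5\right)\right) = 6 \left(E + \left(-5 + T\right)\right) = 6 \left(-5 + E + T\right) = -30 + 6 E + 6 T$)
$s{\left(W \right)} = -66 + 12 W$ ($s{\left(W \right)} = 2 \cdot 3 \left(W - 3\right) + \left(-30 + 6 W + 6 \left(-3\right)\right) = 2 \cdot 3 \left(-3 + W\right) - \left(48 - 6 W\right) = 2 \left(-9 + 3 W\right) + \left(-48 + 6 W\right) = \left(-18 + 6 W\right) + \left(-48 + 6 W\right) = -66 + 12 W$)
$\left(\left(-48 - 46\right) - 41\right) s{\left(11 \right)} + 135 = \left(\left(-48 - 46\right) - 41\right) \left(-66 + 12 \cdot 11\right) + 135 = \left(-94 - 41\right) \left(-66 + 132\right) + 135 = \left(-135\right) 66 + 135 = -8910 + 135 = -8775$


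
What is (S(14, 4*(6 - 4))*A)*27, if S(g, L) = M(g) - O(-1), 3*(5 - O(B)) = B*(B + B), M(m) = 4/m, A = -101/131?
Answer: 77265/917 ≈ 84.258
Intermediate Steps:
A = -101/131 (A = -101*1/131 = -101/131 ≈ -0.77099)
O(B) = 5 - 2*B**2/3 (O(B) = 5 - B*(B + B)/3 = 5 - B*2*B/3 = 5 - 2*B**2/3)
S(g, L) = -13/3 + 4/g (S(g, L) = 4/g - (5 - 2/3*(-1)**2) = 4/g - (5 - 2/3*1) = 4/g - (5 - 2/3) = 4/g - 1*13/3 = 4/g - 13/3 = -13/3 + 4/g)
(S(14, 4*(6 - 4))*A)*27 = ((-13/3 + 4/14)*(-101/131))*27 = ((-13/3 + 4*(1/14))*(-101/131))*27 = ((-13/3 + 2/7)*(-101/131))*27 = -85/21*(-101/131)*27 = (8585/2751)*27 = 77265/917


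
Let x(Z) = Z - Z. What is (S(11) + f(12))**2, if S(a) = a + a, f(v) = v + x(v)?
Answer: 1156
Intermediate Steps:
x(Z) = 0
f(v) = v (f(v) = v + 0 = v)
S(a) = 2*a
(S(11) + f(12))**2 = (2*11 + 12)**2 = (22 + 12)**2 = 34**2 = 1156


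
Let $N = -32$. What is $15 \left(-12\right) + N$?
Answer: $-212$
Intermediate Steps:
$15 \left(-12\right) + N = 15 \left(-12\right) - 32 = -180 - 32 = -212$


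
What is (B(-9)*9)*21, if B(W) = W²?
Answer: 15309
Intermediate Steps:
(B(-9)*9)*21 = ((-9)²*9)*21 = (81*9)*21 = 729*21 = 15309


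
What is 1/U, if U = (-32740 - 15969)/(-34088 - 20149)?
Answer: 54237/48709 ≈ 1.1135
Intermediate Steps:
U = 48709/54237 (U = -48709/(-54237) = -48709*(-1/54237) = 48709/54237 ≈ 0.89808)
1/U = 1/(48709/54237) = 54237/48709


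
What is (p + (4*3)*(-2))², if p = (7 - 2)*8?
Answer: 256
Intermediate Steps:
p = 40 (p = 5*8 = 40)
(p + (4*3)*(-2))² = (40 + (4*3)*(-2))² = (40 + 12*(-2))² = (40 - 24)² = 16² = 256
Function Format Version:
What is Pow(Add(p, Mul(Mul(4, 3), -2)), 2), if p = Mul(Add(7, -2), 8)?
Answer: 256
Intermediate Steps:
p = 40 (p = Mul(5, 8) = 40)
Pow(Add(p, Mul(Mul(4, 3), -2)), 2) = Pow(Add(40, Mul(Mul(4, 3), -2)), 2) = Pow(Add(40, Mul(12, -2)), 2) = Pow(Add(40, -24), 2) = Pow(16, 2) = 256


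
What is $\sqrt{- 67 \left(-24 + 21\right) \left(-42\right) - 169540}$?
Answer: $i \sqrt{177982} \approx 421.88 i$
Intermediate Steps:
$\sqrt{- 67 \left(-24 + 21\right) \left(-42\right) - 169540} = \sqrt{\left(-67\right) \left(-3\right) \left(-42\right) - 169540} = \sqrt{201 \left(-42\right) - 169540} = \sqrt{-8442 - 169540} = \sqrt{-177982} = i \sqrt{177982}$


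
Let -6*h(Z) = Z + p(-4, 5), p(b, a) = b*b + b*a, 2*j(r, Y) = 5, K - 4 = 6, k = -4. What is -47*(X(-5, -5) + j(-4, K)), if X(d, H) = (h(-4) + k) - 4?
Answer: 1175/6 ≈ 195.83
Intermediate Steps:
K = 10 (K = 4 + 6 = 10)
j(r, Y) = 5/2 (j(r, Y) = (½)*5 = 5/2)
p(b, a) = b² + a*b
h(Z) = ⅔ - Z/6 (h(Z) = -(Z - 4*(5 - 4))/6 = -(Z - 4*1)/6 = -(Z - 4)/6 = -(-4 + Z)/6 = ⅔ - Z/6)
X(d, H) = -20/3 (X(d, H) = ((⅔ - ⅙*(-4)) - 4) - 4 = ((⅔ + ⅔) - 4) - 4 = (4/3 - 4) - 4 = -8/3 - 4 = -20/3)
-47*(X(-5, -5) + j(-4, K)) = -47*(-20/3 + 5/2) = -47*(-25/6) = 1175/6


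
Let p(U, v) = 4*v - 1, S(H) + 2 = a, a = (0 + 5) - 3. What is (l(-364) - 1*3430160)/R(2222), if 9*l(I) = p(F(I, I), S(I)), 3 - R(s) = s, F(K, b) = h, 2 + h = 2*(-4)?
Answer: 30871441/19971 ≈ 1545.8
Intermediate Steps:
h = -10 (h = -2 + 2*(-4) = -2 - 8 = -10)
F(K, b) = -10
R(s) = 3 - s
a = 2 (a = 5 - 3 = 2)
S(H) = 0 (S(H) = -2 + 2 = 0)
p(U, v) = -1 + 4*v
l(I) = -⅑ (l(I) = (-1 + 4*0)/9 = (-1 + 0)/9 = (⅑)*(-1) = -⅑)
(l(-364) - 1*3430160)/R(2222) = (-⅑ - 1*3430160)/(3 - 1*2222) = (-⅑ - 3430160)/(3 - 2222) = -30871441/9/(-2219) = -30871441/9*(-1/2219) = 30871441/19971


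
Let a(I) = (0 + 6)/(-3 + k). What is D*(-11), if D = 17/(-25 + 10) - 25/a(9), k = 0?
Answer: -3751/30 ≈ -125.03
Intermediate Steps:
a(I) = -2 (a(I) = (0 + 6)/(-3 + 0) = 6/(-3) = 6*(-⅓) = -2)
D = 341/30 (D = 17/(-25 + 10) - 25/(-2) = 17/(-15) - 25*(-½) = 17*(-1/15) + 25/2 = -17/15 + 25/2 = 341/30 ≈ 11.367)
D*(-11) = (341/30)*(-11) = -3751/30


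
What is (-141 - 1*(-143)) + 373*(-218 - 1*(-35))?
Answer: -68257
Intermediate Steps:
(-141 - 1*(-143)) + 373*(-218 - 1*(-35)) = (-141 + 143) + 373*(-218 + 35) = 2 + 373*(-183) = 2 - 68259 = -68257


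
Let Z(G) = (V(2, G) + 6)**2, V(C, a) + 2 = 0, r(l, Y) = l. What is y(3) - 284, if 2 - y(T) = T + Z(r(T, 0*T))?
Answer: -301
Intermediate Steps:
V(C, a) = -2 (V(C, a) = -2 + 0 = -2)
Z(G) = 16 (Z(G) = (-2 + 6)**2 = 4**2 = 16)
y(T) = -14 - T (y(T) = 2 - (T + 16) = 2 - (16 + T) = 2 + (-16 - T) = -14 - T)
y(3) - 284 = (-14 - 1*3) - 284 = (-14 - 3) - 284 = -17 - 284 = -301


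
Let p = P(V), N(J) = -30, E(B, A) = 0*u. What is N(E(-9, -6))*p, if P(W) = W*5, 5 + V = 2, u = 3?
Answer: 450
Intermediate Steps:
V = -3 (V = -5 + 2 = -3)
P(W) = 5*W
E(B, A) = 0 (E(B, A) = 0*3 = 0)
p = -15 (p = 5*(-3) = -15)
N(E(-9, -6))*p = -30*(-15) = 450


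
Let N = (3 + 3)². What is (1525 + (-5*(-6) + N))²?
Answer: 2531281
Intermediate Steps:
N = 36 (N = 6² = 36)
(1525 + (-5*(-6) + N))² = (1525 + (-5*(-6) + 36))² = (1525 + (30 + 36))² = (1525 + 66)² = 1591² = 2531281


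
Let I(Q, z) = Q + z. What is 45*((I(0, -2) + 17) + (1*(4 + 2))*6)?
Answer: 2295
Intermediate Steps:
45*((I(0, -2) + 17) + (1*(4 + 2))*6) = 45*(((0 - 2) + 17) + (1*(4 + 2))*6) = 45*((-2 + 17) + (1*6)*6) = 45*(15 + 6*6) = 45*(15 + 36) = 45*51 = 2295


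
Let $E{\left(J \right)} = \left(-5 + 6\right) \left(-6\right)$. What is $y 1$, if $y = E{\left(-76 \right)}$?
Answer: $-6$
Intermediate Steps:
$E{\left(J \right)} = -6$ ($E{\left(J \right)} = 1 \left(-6\right) = -6$)
$y = -6$
$y 1 = \left(-6\right) 1 = -6$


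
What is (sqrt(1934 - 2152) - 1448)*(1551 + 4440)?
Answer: -8674968 + 5991*I*sqrt(218) ≈ -8.675e+6 + 88456.0*I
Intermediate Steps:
(sqrt(1934 - 2152) - 1448)*(1551 + 4440) = (sqrt(-218) - 1448)*5991 = (I*sqrt(218) - 1448)*5991 = (-1448 + I*sqrt(218))*5991 = -8674968 + 5991*I*sqrt(218)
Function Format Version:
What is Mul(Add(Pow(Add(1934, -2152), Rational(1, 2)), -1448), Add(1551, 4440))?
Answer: Add(-8674968, Mul(5991, I, Pow(218, Rational(1, 2)))) ≈ Add(-8.6750e+6, Mul(88456., I))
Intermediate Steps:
Mul(Add(Pow(Add(1934, -2152), Rational(1, 2)), -1448), Add(1551, 4440)) = Mul(Add(Pow(-218, Rational(1, 2)), -1448), 5991) = Mul(Add(Mul(I, Pow(218, Rational(1, 2))), -1448), 5991) = Mul(Add(-1448, Mul(I, Pow(218, Rational(1, 2)))), 5991) = Add(-8674968, Mul(5991, I, Pow(218, Rational(1, 2))))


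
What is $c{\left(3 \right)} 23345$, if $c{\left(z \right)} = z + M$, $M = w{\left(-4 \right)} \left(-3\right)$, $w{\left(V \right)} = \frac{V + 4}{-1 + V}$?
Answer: $70035$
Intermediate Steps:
$w{\left(V \right)} = \frac{4 + V}{-1 + V}$
$M = 0$ ($M = \frac{4 - 4}{-1 - 4} \left(-3\right) = \frac{1}{-5} \cdot 0 \left(-3\right) = \left(- \frac{1}{5}\right) 0 \left(-3\right) = 0 \left(-3\right) = 0$)
$c{\left(z \right)} = z$ ($c{\left(z \right)} = z + 0 = z$)
$c{\left(3 \right)} 23345 = 3 \cdot 23345 = 70035$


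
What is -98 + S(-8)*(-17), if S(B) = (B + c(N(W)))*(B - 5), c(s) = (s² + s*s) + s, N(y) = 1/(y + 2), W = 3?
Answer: -45103/25 ≈ -1804.1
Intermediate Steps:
N(y) = 1/(2 + y)
c(s) = s + 2*s² (c(s) = (s² + s²) + s = 2*s² + s = s + 2*s²)
S(B) = (-5 + B)*(7/25 + B) (S(B) = (B + (1 + 2/(2 + 3))/(2 + 3))*(B - 5) = (B + (1 + 2/5)/5)*(-5 + B) = (B + (1 + 2*(⅕))/5)*(-5 + B) = (B + (1 + ⅖)/5)*(-5 + B) = (B + (⅕)*(7/5))*(-5 + B) = (B + 7/25)*(-5 + B) = (7/25 + B)*(-5 + B) = (-5 + B)*(7/25 + B))
-98 + S(-8)*(-17) = -98 + (-7/5 + (-8)² - 118/25*(-8))*(-17) = -98 + (-7/5 + 64 + 944/25)*(-17) = -98 + (2509/25)*(-17) = -98 - 42653/25 = -45103/25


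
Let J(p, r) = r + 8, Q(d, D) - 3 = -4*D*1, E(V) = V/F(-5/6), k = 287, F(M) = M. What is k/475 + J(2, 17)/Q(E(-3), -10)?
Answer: 24216/20425 ≈ 1.1856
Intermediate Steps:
E(V) = -6*V/5 (E(V) = V/((-5/6)) = V/((-5*1/6)) = V/(-5/6) = V*(-6/5) = -6*V/5)
Q(d, D) = 3 - 4*D (Q(d, D) = 3 - 4*D*1 = 3 - 4*D)
J(p, r) = 8 + r
k/475 + J(2, 17)/Q(E(-3), -10) = 287/475 + (8 + 17)/(3 - 4*(-10)) = 287*(1/475) + 25/(3 + 40) = 287/475 + 25/43 = 24216/20425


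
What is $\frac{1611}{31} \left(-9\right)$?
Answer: $- \frac{14499}{31} \approx -467.71$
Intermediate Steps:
$\frac{1611}{31} \left(-9\right) = - \frac{14499}{31}$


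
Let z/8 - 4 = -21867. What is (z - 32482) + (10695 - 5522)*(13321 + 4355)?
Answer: 91230562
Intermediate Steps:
z = -174904 (z = 32 + 8*(-21867) = 32 - 174936 = -174904)
(z - 32482) + (10695 - 5522)*(13321 + 4355) = (-174904 - 32482) + (10695 - 5522)*(13321 + 4355) = -207386 + 5173*17676 = -207386 + 91437948 = 91230562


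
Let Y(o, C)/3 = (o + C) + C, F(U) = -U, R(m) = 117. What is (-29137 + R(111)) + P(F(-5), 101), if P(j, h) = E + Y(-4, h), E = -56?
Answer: -28482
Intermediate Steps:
Y(o, C) = 3*o + 6*C (Y(o, C) = 3*((o + C) + C) = 3*((C + o) + C) = 3*(o + 2*C) = 3*o + 6*C)
P(j, h) = -68 + 6*h (P(j, h) = -56 + (3*(-4) + 6*h) = -56 + (-12 + 6*h) = -68 + 6*h)
(-29137 + R(111)) + P(F(-5), 101) = (-29137 + 117) + (-68 + 6*101) = -29020 + (-68 + 606) = -29020 + 538 = -28482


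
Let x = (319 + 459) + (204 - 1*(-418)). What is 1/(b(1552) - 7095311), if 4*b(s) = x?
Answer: -1/7094961 ≈ -1.4095e-7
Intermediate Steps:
x = 1400 (x = 778 + (204 + 418) = 778 + 622 = 1400)
b(s) = 350 (b(s) = (¼)*1400 = 350)
1/(b(1552) - 7095311) = 1/(350 - 7095311) = 1/(-7094961) = -1/7094961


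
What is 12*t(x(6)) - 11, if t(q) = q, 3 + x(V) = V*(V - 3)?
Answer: 169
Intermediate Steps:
x(V) = -3 + V*(-3 + V) (x(V) = -3 + V*(V - 3) = -3 + V*(-3 + V))
12*t(x(6)) - 11 = 12*(-3 + 6**2 - 3*6) - 11 = 12*(-3 + 36 - 18) - 11 = 12*15 - 11 = 180 - 11 = 169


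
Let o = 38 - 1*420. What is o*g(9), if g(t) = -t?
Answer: 3438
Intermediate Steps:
o = -382 (o = 38 - 420 = -382)
o*g(9) = -(-382)*9 = -382*(-9) = 3438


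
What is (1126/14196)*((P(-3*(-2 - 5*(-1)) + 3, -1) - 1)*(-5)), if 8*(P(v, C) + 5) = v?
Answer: 25335/9464 ≈ 2.6770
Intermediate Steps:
P(v, C) = -5 + v/8
(1126/14196)*((P(-3*(-2 - 5*(-1)) + 3, -1) - 1)*(-5)) = (1126/14196)*(((-5 + (-3*(-2 - 5*(-1)) + 3)/8) - 1)*(-5)) = (1126*(1/14196))*(((-5 + (-3*(-2 + 5) + 3)/8) - 1)*(-5)) = 563*(((-5 + (-3*3 + 3)/8) - 1)*(-5))/7098 = 563*(((-5 + (-9 + 3)/8) - 1)*(-5))/7098 = 563*(((-5 + (1/8)*(-6)) - 1)*(-5))/7098 = 563*(((-5 - 3/4) - 1)*(-5))/7098 = 563*((-23/4 - 1)*(-5))/7098 = 563*(-27/4*(-5))/7098 = (563/7098)*(135/4) = 25335/9464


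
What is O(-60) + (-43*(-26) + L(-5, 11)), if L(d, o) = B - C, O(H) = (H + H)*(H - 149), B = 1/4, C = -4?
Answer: 104809/4 ≈ 26202.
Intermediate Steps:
B = ¼ ≈ 0.25000
O(H) = 2*H*(-149 + H) (O(H) = (2*H)*(-149 + H) = 2*H*(-149 + H))
L(d, o) = 17/4 (L(d, o) = ¼ - 1*(-4) = ¼ + 4 = 17/4)
O(-60) + (-43*(-26) + L(-5, 11)) = 2*(-60)*(-149 - 60) + (-43*(-26) + 17/4) = 2*(-60)*(-209) + (1118 + 17/4) = 25080 + 4489/4 = 104809/4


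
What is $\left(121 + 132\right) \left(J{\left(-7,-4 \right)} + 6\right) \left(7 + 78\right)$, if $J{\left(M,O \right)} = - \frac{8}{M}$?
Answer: $\frac{1075250}{7} \approx 1.5361 \cdot 10^{5}$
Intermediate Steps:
$\left(121 + 132\right) \left(J{\left(-7,-4 \right)} + 6\right) \left(7 + 78\right) = \left(121 + 132\right) \left(- \frac{8}{-7} + 6\right) \left(7 + 78\right) = 253 \left(\left(-8\right) \left(- \frac{1}{7}\right) + 6\right) 85 = 253 \left(\frac{8}{7} + 6\right) 85 = 253 \cdot \frac{50}{7} \cdot 85 = 253 \cdot \frac{4250}{7} = \frac{1075250}{7}$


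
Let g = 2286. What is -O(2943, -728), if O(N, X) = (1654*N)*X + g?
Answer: 3543699330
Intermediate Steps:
O(N, X) = 2286 + 1654*N*X (O(N, X) = (1654*N)*X + 2286 = 1654*N*X + 2286 = 2286 + 1654*N*X)
-O(2943, -728) = -(2286 + 1654*2943*(-728)) = -(2286 - 3543701616) = -1*(-3543699330) = 3543699330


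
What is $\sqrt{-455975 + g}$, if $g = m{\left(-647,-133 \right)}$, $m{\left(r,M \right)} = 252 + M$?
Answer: $4 i \sqrt{28491} \approx 675.17 i$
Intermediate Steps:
$g = 119$ ($g = 252 - 133 = 119$)
$\sqrt{-455975 + g} = \sqrt{-455975 + 119} = \sqrt{-455856} = 4 i \sqrt{28491}$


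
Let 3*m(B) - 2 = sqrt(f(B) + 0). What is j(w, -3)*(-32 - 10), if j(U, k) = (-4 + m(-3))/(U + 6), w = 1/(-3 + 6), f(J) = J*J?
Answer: 294/19 ≈ 15.474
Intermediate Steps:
f(J) = J**2
m(B) = 2/3 + sqrt(B**2)/3 (m(B) = 2/3 + sqrt(B**2 + 0)/3 = 2/3 + sqrt(B**2)/3)
w = 1/3 ≈ 0.33333
j(U, k) = -7/(3*(6 + U)) (j(U, k) = (-4 + (2/3 + sqrt((-3)**2)/3))/(U + 6) = (-4 + (2/3 + sqrt(9)/3))/(6 + U) = (-4 + (2/3 + (1/3)*3))/(6 + U) = (-4 + (2/3 + 1))/(6 + U) = (-4 + 5/3)/(6 + U) = -7/(3*(6 + U)))
j(w, -3)*(-32 - 10) = (-7/(18 + 3*(1/3)))*(-32 - 10) = -7/(18 + 1)*(-42) = -7/19*(-42) = 294/19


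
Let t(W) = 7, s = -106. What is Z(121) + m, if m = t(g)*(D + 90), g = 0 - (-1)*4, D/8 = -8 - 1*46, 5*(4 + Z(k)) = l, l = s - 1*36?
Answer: -12132/5 ≈ -2426.4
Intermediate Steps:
l = -142 (l = -106 - 1*36 = -106 - 36 = -142)
Z(k) = -162/5 (Z(k) = -4 + (1/5)*(-142) = -4 - 142/5 = -162/5)
D = -432 (D = 8*(-8 - 1*46) = 8*(-8 - 46) = 8*(-54) = -432)
g = 4 (g = 0 - 1*(-4) = 0 + 4 = 4)
m = -2394 (m = 7*(-432 + 90) = 7*(-342) = -2394)
Z(121) + m = -162/5 - 2394 = -12132/5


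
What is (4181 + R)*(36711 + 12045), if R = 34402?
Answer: 1881152748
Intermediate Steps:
(4181 + R)*(36711 + 12045) = (4181 + 34402)*(36711 + 12045) = 38583*48756 = 1881152748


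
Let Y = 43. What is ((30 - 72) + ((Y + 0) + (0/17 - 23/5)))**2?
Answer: 324/25 ≈ 12.960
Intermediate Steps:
((30 - 72) + ((Y + 0) + (0/17 - 23/5)))**2 = ((30 - 72) + ((43 + 0) + (0/17 - 23/5)))**2 = (-42 + (43 + (0*(1/17) - 23*1/5)))**2 = (-42 + (43 + (0 - 23/5)))**2 = (-42 + (43 - 23/5))**2 = (-42 + 192/5)**2 = (-18/5)**2 = 324/25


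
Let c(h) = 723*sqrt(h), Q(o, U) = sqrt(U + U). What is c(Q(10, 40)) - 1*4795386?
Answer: -4795386 + 1446*5**(1/4) ≈ -4.7932e+6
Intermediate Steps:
Q(o, U) = sqrt(2)*sqrt(U) (Q(o, U) = sqrt(2*U) = sqrt(2)*sqrt(U))
c(Q(10, 40)) - 1*4795386 = 723*sqrt(sqrt(2)*sqrt(40)) - 1*4795386 = 723*sqrt(sqrt(2)*(2*sqrt(10))) - 4795386 = 723*sqrt(4*sqrt(5)) - 4795386 = 723*(2*5**(1/4)) - 4795386 = 1446*5**(1/4) - 4795386 = -4795386 + 1446*5**(1/4)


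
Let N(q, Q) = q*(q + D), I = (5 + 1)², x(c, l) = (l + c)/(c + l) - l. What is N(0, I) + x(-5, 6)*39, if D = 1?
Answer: -195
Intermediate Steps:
x(c, l) = 1 - l (x(c, l) = (c + l)/(c + l) - l = 1 - l)
I = 36 (I = 6² = 36)
N(q, Q) = q*(1 + q) (N(q, Q) = q*(q + 1) = q*(1 + q))
N(0, I) + x(-5, 6)*39 = 0*(1 + 0) + (1 - 1*6)*39 = 0*1 + (1 - 6)*39 = 0 - 5*39 = 0 - 195 = -195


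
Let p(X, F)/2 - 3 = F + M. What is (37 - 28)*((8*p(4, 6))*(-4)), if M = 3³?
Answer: -20736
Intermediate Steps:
M = 27
p(X, F) = 60 + 2*F (p(X, F) = 6 + 2*(F + 27) = 6 + 2*(27 + F) = 6 + (54 + 2*F) = 60 + 2*F)
(37 - 28)*((8*p(4, 6))*(-4)) = (37 - 28)*((8*(60 + 2*6))*(-4)) = 9*((8*(60 + 12))*(-4)) = 9*((8*72)*(-4)) = 9*(576*(-4)) = 9*(-2304) = -20736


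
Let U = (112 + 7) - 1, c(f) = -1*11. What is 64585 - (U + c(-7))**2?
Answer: 53136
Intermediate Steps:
c(f) = -11
U = 118 (U = 119 - 1 = 118)
64585 - (U + c(-7))**2 = 64585 - (118 - 11)**2 = 64585 - 1*107**2 = 64585 - 1*11449 = 64585 - 11449 = 53136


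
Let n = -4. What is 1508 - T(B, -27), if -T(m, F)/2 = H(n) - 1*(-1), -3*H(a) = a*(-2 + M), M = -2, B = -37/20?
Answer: 4498/3 ≈ 1499.3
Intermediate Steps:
B = -37/20 (B = -37*1/20 = -37/20 ≈ -1.8500)
H(a) = 4*a/3 (H(a) = -a*(-2 - 2)/3 = -a*(-4)/3 = -(-4)*a/3 = 4*a/3)
T(m, F) = 26/3 (T(m, F) = -2*((4/3)*(-4) - 1*(-1)) = -2*(-16/3 + 1) = -2*(-13/3) = 26/3)
1508 - T(B, -27) = 1508 - 1*26/3 = 1508 - 26/3 = 4498/3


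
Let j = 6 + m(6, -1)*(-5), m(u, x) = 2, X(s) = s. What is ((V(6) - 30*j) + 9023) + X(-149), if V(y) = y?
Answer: 9000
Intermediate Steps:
j = -4 (j = 6 + 2*(-5) = 6 - 10 = -4)
((V(6) - 30*j) + 9023) + X(-149) = ((6 - 30*(-4)) + 9023) - 149 = ((6 + 120) + 9023) - 149 = (126 + 9023) - 149 = 9149 - 149 = 9000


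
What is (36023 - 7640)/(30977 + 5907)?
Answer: 28383/36884 ≈ 0.76952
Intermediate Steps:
(36023 - 7640)/(30977 + 5907) = 28383/36884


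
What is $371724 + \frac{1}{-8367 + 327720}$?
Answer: $\frac{118711174573}{319353} \approx 3.7172 \cdot 10^{5}$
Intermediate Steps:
$371724 + \frac{1}{-8367 + 327720} = 371724 + \frac{1}{319353} = \frac{118711174573}{319353}$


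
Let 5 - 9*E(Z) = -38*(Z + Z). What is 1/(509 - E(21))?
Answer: 9/2980 ≈ 0.0030201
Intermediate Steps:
E(Z) = 5/9 + 76*Z/9 (E(Z) = 5/9 - (-38)*(Z + Z)/9 = 5/9 - (-38)*2*Z/9 = 5/9 - (-76)*Z/9 = 5/9 + 76*Z/9)
1/(509 - E(21)) = 1/(509 - (5/9 + (76/9)*21)) = 1/(509 - (5/9 + 532/3)) = 1/(509 - 1*1601/9) = 1/(509 - 1601/9) = 1/(2980/9) = 9/2980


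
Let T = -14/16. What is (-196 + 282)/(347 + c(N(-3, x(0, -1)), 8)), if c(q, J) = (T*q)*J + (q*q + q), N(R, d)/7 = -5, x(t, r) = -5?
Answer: 43/891 ≈ 0.048260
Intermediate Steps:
N(R, d) = -35 (N(R, d) = 7*(-5) = -35)
T = -7/8 (T = -14*1/16 = -7/8 ≈ -0.87500)
c(q, J) = q + q**2 - 7*J*q/8 (c(q, J) = (-7*q/8)*J + (q*q + q) = -7*J*q/8 + (q**2 + q) = -7*J*q/8 + (q + q**2) = q + q**2 - 7*J*q/8)
(-196 + 282)/(347 + c(N(-3, x(0, -1)), 8)) = (-196 + 282)/(347 + (1/8)*(-35)*(8 - 7*8 + 8*(-35))) = 86/(347 + (1/8)*(-35)*(8 - 56 - 280)) = 86/(347 + (1/8)*(-35)*(-328)) = 86/(347 + 1435) = 86/1782 = 86*(1/1782) = 43/891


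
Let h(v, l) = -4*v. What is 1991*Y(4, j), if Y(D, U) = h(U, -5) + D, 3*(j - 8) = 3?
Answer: -63712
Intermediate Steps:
j = 9 (j = 8 + (⅓)*3 = 8 + 1 = 9)
Y(D, U) = D - 4*U (Y(D, U) = -4*U + D = D - 4*U)
1991*Y(4, j) = 1991*(4 - 4*9) = 1991*(4 - 36) = 1991*(-32) = -63712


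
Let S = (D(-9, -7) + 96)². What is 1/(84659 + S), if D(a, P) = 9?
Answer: 1/95684 ≈ 1.0451e-5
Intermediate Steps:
S = 11025 (S = (9 + 96)² = 105² = 11025)
1/(84659 + S) = 1/(84659 + 11025) = 1/95684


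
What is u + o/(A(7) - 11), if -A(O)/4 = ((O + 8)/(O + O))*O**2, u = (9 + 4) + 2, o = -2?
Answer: 3317/221 ≈ 15.009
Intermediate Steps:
u = 15 (u = 13 + 2 = 15)
A(O) = -2*O*(8 + O) (A(O) = -4*(O + 8)/(O + O)*O**2 = -4*(8 + O)/((2*O))*O**2 = -4*(8 + O)*(1/(2*O))*O**2 = -4*(8 + O)/(2*O)*O**2 = -2*O*(8 + O))
u + o/(A(7) - 11) = 15 - 2/(-2*7*(8 + 7) - 11) = 15 - 2/(-2*7*15 - 11) = 15 - 2/(-210 - 11) = 15 - 2/(-221) = 15 - 1/221*(-2) = 15 + 2/221 = 3317/221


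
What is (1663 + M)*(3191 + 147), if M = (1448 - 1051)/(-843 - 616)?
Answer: 8097720960/1459 ≈ 5.5502e+6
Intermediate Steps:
M = -397/1459 (M = 397/(-1459) = 397*(-1/1459) = -397/1459 ≈ -0.27210)
(1663 + M)*(3191 + 147) = (1663 - 397/1459)*(3191 + 147) = (2425920/1459)*3338 = 8097720960/1459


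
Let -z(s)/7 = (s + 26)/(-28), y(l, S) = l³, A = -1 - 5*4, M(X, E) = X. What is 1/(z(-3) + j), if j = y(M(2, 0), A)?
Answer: 4/55 ≈ 0.072727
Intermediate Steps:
A = -21 (A = -1 - 20 = -21)
j = 8 (j = 2³ = 8)
z(s) = 13/2 + s/4 (z(s) = -7*(s + 26)/(-28) = -(-1)*(26 + s)/4 = -7*(-13/14 - s/28) = 13/2 + s/4)
1/(z(-3) + j) = 1/((13/2 + (¼)*(-3)) + 8) = 1/((13/2 - ¾) + 8) = 1/(23/4 + 8) = 1/(55/4) = 4/55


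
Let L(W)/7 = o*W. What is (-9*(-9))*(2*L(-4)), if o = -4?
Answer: 18144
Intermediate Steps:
L(W) = -28*W (L(W) = 7*(-4*W) = -28*W)
(-9*(-9))*(2*L(-4)) = (-9*(-9))*(2*(-28*(-4))) = 81*(2*112) = 81*224 = 18144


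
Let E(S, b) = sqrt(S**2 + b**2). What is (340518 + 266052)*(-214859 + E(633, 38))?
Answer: -130327023630 + 606570*sqrt(402133) ≈ -1.2994e+11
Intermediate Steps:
(340518 + 266052)*(-214859 + E(633, 38)) = (340518 + 266052)*(-214859 + sqrt(633**2 + 38**2)) = 606570*(-214859 + sqrt(400689 + 1444)) = 606570*(-214859 + sqrt(402133)) = -130327023630 + 606570*sqrt(402133)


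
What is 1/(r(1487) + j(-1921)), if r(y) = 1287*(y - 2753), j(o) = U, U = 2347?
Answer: -1/1626995 ≈ -6.1463e-7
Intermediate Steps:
j(o) = 2347
r(y) = -3543111 + 1287*y (r(y) = 1287*(-2753 + y) = -3543111 + 1287*y)
1/(r(1487) + j(-1921)) = 1/((-3543111 + 1287*1487) + 2347) = 1/((-3543111 + 1913769) + 2347) = 1/(-1629342 + 2347) = 1/(-1626995) = -1/1626995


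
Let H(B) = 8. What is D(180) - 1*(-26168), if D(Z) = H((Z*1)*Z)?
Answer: 26176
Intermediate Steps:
D(Z) = 8
D(180) - 1*(-26168) = 8 - 1*(-26168) = 8 + 26168 = 26176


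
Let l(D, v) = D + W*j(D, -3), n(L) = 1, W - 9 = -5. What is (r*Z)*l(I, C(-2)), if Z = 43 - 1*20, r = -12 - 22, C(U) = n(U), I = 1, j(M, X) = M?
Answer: -3910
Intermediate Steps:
W = 4 (W = 9 - 5 = 4)
C(U) = 1
r = -34
l(D, v) = 5*D (l(D, v) = D + 4*D = 5*D)
Z = 23 (Z = 43 - 20 = 23)
(r*Z)*l(I, C(-2)) = (-34*23)*(5*1) = -782*5 = -3910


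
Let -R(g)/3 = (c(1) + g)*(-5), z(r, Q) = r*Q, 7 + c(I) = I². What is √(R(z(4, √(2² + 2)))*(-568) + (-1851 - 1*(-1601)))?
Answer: √(50870 - 34080*√6) ≈ 180.58*I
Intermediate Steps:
c(I) = -7 + I²
z(r, Q) = Q*r
R(g) = -90 + 15*g (R(g) = -3*((-7 + 1²) + g)*(-5) = -3*((-7 + 1) + g)*(-5) = -3*(-6 + g)*(-5) = -3*(30 - 5*g) = -90 + 15*g)
√(R(z(4, √(2² + 2)))*(-568) + (-1851 - 1*(-1601))) = √((-90 + 15*(√(2² + 2)*4))*(-568) + (-1851 - 1*(-1601))) = √((-90 + 15*(√(4 + 2)*4))*(-568) + (-1851 + 1601)) = √((-90 + 15*(√6*4))*(-568) - 250) = √((-90 + 15*(4*√6))*(-568) - 250) = √((-90 + 60*√6)*(-568) - 250) = √((51120 - 34080*√6) - 250) = √(50870 - 34080*√6)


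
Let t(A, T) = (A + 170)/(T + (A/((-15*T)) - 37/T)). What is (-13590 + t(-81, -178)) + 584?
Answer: -1029217391/79131 ≈ -13007.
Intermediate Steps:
t(A, T) = (170 + A)/(T - 37/T - A/(15*T)) (t(A, T) = (170 + A)/(T + (A*(-1/(15*T)) - 37/T)) = (170 + A)/(T + (-A/(15*T) - 37/T)) = (170 + A)/(T + (-37/T - A/(15*T))) = (170 + A)/(T - 37/T - A/(15*T)))
(-13590 + t(-81, -178)) + 584 = (-13590 - 15*(-178)*(170 - 81)/(555 - 81 - 15*(-178)²)) + 584 = (-13590 - 15*(-178)*89/(555 - 81 - 15*31684)) + 584 = (-13590 - 15*(-178)*89/(555 - 81 - 475260)) + 584 = (-13590 - 15*(-178)*89/(-474786)) + 584 = (-13590 - 15*(-178)*(-1/474786)*89) + 584 = (-13590 - 39605/79131) + 584 = -1075429895/79131 + 584 = -1029217391/79131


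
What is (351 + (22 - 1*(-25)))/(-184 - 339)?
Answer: -398/523 ≈ -0.76099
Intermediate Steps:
(351 + (22 - 1*(-25)))/(-184 - 339) = (351 + (22 + 25))/(-523) = (351 + 47)*(-1/523) = 398*(-1/523) = -398/523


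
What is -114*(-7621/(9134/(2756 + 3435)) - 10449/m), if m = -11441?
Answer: 30763434106245/52251047 ≈ 5.8876e+5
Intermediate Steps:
-114*(-7621/(9134/(2756 + 3435)) - 10449/m) = -114*(-7621/(9134/(2756 + 3435)) - 10449/(-11441)) = -114*(-7621/(9134/6191) - 10449*(-1/11441)) = -114*(-7621/(9134*(1/6191)) + 10449/11441) = -114*(-7621/9134/6191 + 10449/11441) = -114*(-7621*6191/9134 + 10449/11441) = -114*(-47181611/9134 + 10449/11441) = -114*(-539709370285/104502094) = 30763434106245/52251047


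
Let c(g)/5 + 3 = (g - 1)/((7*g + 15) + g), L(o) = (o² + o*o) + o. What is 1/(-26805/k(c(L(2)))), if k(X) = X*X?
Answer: -25392/3225535 ≈ -0.0078722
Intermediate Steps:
L(o) = o + 2*o² (L(o) = (o² + o²) + o = 2*o² + o = o + 2*o²)
c(g) = -15 + 5*(-1 + g)/(15 + 8*g) (c(g) = -15 + 5*((g - 1)/((7*g + 15) + g)) = -15 + 5*((-1 + g)/((15 + 7*g) + g)) = -15 + 5*((-1 + g)/(15 + 8*g)) = -15 + 5*(-1 + g)/(15 + 8*g))
k(X) = X²
1/(-26805/k(c(L(2)))) = 1/(-26805*(15 + 8*(2*(1 + 2*2)))²/(13225*(-2 - 2*(1 + 2*2))²)) = 1/(-26805*(15 + 8*(2*(1 + 4)))²/(13225*(-2 - 2*(1 + 4))²)) = 1/(-26805*(15 + 8*(2*5))²/(13225*(-2 - 2*5)²)) = 1/(-26805*(15 + 8*10)²/(13225*(-2 - 1*10)²)) = 1/(-26805*(15 + 80)²/(13225*(-2 - 10)²)) = 1/(-26805/((115*(-12)/95)²)) = 1/(-26805/((115*(1/95)*(-12))²)) = 1/(-26805/((-276/19)²)) = 1/(-26805/76176/361) = 1/(-26805*361/76176) = 1/(-3225535/25392) = -25392/3225535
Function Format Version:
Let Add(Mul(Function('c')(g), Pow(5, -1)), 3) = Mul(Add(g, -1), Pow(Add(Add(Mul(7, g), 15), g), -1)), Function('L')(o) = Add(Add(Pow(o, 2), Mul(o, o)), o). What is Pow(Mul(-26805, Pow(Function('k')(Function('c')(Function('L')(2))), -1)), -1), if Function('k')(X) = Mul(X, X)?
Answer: Rational(-25392, 3225535) ≈ -0.0078722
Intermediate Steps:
Function('L')(o) = Add(o, Mul(2, Pow(o, 2))) (Function('L')(o) = Add(Add(Pow(o, 2), Pow(o, 2)), o) = Add(Mul(2, Pow(o, 2)), o) = Add(o, Mul(2, Pow(o, 2))))
Function('c')(g) = Add(-15, Mul(5, Pow(Add(15, Mul(8, g)), -1), Add(-1, g))) (Function('c')(g) = Add(-15, Mul(5, Mul(Add(g, -1), Pow(Add(Add(Mul(7, g), 15), g), -1)))) = Add(-15, Mul(5, Mul(Add(-1, g), Pow(Add(Add(15, Mul(7, g)), g), -1)))) = Add(-15, Mul(5, Mul(Add(-1, g), Pow(Add(15, Mul(8, g)), -1)))) = Add(-15, Mul(5, Mul(Pow(Add(15, Mul(8, g)), -1), Add(-1, g)))) = Add(-15, Mul(5, Pow(Add(15, Mul(8, g)), -1), Add(-1, g))))
Function('k')(X) = Pow(X, 2)
Pow(Mul(-26805, Pow(Function('k')(Function('c')(Function('L')(2))), -1)), -1) = Pow(Mul(-26805, Pow(Pow(Mul(115, Pow(Add(15, Mul(8, Mul(2, Add(1, Mul(2, 2))))), -1), Add(-2, Mul(-1, Mul(2, Add(1, Mul(2, 2)))))), 2), -1)), -1) = Pow(Mul(-26805, Pow(Pow(Mul(115, Pow(Add(15, Mul(8, Mul(2, Add(1, 4)))), -1), Add(-2, Mul(-1, Mul(2, Add(1, 4))))), 2), -1)), -1) = Pow(Mul(-26805, Pow(Pow(Mul(115, Pow(Add(15, Mul(8, Mul(2, 5))), -1), Add(-2, Mul(-1, Mul(2, 5)))), 2), -1)), -1) = Pow(Mul(-26805, Pow(Pow(Mul(115, Pow(Add(15, Mul(8, 10)), -1), Add(-2, Mul(-1, 10))), 2), -1)), -1) = Pow(Mul(-26805, Pow(Pow(Mul(115, Pow(Add(15, 80), -1), Add(-2, -10)), 2), -1)), -1) = Pow(Mul(-26805, Pow(Pow(Mul(115, Pow(95, -1), -12), 2), -1)), -1) = Pow(Mul(-26805, Pow(Pow(Mul(115, Rational(1, 95), -12), 2), -1)), -1) = Pow(Mul(-26805, Pow(Pow(Rational(-276, 19), 2), -1)), -1) = Pow(Mul(-26805, Pow(Rational(76176, 361), -1)), -1) = Pow(Mul(-26805, Rational(361, 76176)), -1) = Pow(Rational(-3225535, 25392), -1) = Rational(-25392, 3225535)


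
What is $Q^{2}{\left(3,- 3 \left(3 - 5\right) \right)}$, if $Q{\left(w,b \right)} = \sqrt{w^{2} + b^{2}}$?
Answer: $45$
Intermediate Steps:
$Q{\left(w,b \right)} = \sqrt{b^{2} + w^{2}}$
$Q^{2}{\left(3,- 3 \left(3 - 5\right) \right)} = \left(\sqrt{\left(- 3 \left(3 - 5\right)\right)^{2} + 3^{2}}\right)^{2} = \left(\sqrt{\left(\left(-3\right) \left(-2\right)\right)^{2} + 9}\right)^{2} = \left(\sqrt{6^{2} + 9}\right)^{2} = \left(\sqrt{36 + 9}\right)^{2} = \left(\sqrt{45}\right)^{2} = \left(3 \sqrt{5}\right)^{2} = 45$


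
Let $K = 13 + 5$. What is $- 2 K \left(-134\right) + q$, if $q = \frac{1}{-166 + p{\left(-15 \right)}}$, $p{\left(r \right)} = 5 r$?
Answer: $\frac{1162583}{241} \approx 4824.0$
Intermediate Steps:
$K = 18$
$q = - \frac{1}{241}$ ($q = \frac{1}{-166 + 5 \left(-15\right)} = \frac{1}{-166 - 75} = \frac{1}{-241} = - \frac{1}{241} \approx -0.0041494$)
$- 2 K \left(-134\right) + q = \left(-2\right) 18 \left(-134\right) - \frac{1}{241} = \left(-36\right) \left(-134\right) - \frac{1}{241} = 4824 - \frac{1}{241} = \frac{1162583}{241}$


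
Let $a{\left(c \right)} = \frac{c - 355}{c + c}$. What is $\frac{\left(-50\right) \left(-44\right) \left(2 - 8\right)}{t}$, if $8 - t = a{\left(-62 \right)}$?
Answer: $- \frac{65472}{23} \approx -2846.6$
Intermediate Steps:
$a{\left(c \right)} = \frac{-355 + c}{2 c}$ ($a{\left(c \right)} = \frac{c - 355}{2 c} = \left(-355 + c\right) \frac{1}{2 c} = \frac{-355 + c}{2 c}$)
$t = \frac{575}{124}$ ($t = 8 - \frac{-355 - 62}{2 \left(-62\right)} = 8 - \frac{1}{2} \left(- \frac{1}{62}\right) \left(-417\right) = 8 - \frac{417}{124} = \frac{575}{124} \approx 4.6371$)
$\frac{\left(-50\right) \left(-44\right) \left(2 - 8\right)}{t} = \frac{\left(-50\right) \left(-44\right) \left(2 - 8\right)}{\frac{575}{124}} = 2200 \left(2 - 8\right) \frac{124}{575} = 2200 \left(-6\right) \frac{124}{575} = \left(-13200\right) \frac{124}{575} = - \frac{65472}{23}$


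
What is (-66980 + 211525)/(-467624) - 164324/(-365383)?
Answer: 24027560441/170861859992 ≈ 0.14063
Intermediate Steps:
(-66980 + 211525)/(-467624) - 164324/(-365383) = 144545*(-1/467624) - 164324*(-1/365383) = -144545/467624 + 164324/365383 = 24027560441/170861859992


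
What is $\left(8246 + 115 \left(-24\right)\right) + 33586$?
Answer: $39072$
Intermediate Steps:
$\left(8246 + 115 \left(-24\right)\right) + 33586 = \left(8246 - 2760\right) + 33586 = 5486 + 33586 = 39072$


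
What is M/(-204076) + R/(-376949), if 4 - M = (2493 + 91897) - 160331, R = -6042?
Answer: -23624874613/76926244124 ≈ -0.30711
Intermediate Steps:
M = 65945 (M = 4 - ((2493 + 91897) - 160331) = 4 - (94390 - 160331) = 4 - 1*(-65941) = 4 + 65941 = 65945)
M/(-204076) + R/(-376949) = 65945/(-204076) - 6042/(-376949) = 65945*(-1/204076) - 6042*(-1/376949) = -65945/204076 + 6042/376949 = -23624874613/76926244124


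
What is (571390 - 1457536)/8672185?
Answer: -7842/76745 ≈ -0.10218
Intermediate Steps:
(571390 - 1457536)/8672185 = -886146*1/8672185 = -7842/76745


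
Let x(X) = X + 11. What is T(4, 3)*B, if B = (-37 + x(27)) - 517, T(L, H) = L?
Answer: -2064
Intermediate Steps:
x(X) = 11 + X
B = -516 (B = (-37 + (11 + 27)) - 517 = (-37 + 38) - 517 = 1 - 517 = -516)
T(4, 3)*B = 4*(-516) = -2064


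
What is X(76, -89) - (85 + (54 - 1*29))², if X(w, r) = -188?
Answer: -12288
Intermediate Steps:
X(76, -89) - (85 + (54 - 1*29))² = -188 - (85 + (54 - 1*29))² = -188 - (85 + (54 - 29))² = -188 - (85 + 25)² = -188 - 1*110² = -188 - 1*12100 = -188 - 12100 = -12288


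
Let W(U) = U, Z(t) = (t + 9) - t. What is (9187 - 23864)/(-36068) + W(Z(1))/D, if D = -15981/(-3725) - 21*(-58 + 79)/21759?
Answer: 1743892918081/693483151004 ≈ 2.5147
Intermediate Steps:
Z(t) = 9 (Z(t) = (9 + t) - t = 9)
D = 115362618/27017425 (D = -15981*(-1/3725) - 21*21*(1/21759) = 15981/3725 - 441*1/21759 = 15981/3725 - 147/7253 = 115362618/27017425 ≈ 4.2699)
(9187 - 23864)/(-36068) + W(Z(1))/D = (9187 - 23864)/(-36068) + 9/(115362618/27017425) = -14677*(-1/36068) + 9*(27017425/115362618) = 14677/36068 + 81052275/38454206 = 1743892918081/693483151004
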